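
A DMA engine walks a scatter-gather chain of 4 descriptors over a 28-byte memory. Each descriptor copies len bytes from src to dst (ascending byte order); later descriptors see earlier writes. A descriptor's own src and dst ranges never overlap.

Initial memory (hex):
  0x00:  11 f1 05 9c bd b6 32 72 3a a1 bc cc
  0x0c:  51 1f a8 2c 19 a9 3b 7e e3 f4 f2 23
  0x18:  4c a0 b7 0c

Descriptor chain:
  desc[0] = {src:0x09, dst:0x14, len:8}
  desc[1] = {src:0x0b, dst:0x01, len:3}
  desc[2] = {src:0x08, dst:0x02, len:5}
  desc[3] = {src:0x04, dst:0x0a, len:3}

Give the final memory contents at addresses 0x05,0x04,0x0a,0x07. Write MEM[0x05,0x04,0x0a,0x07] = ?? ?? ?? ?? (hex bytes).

MEM[0x05,0x04,0x0a,0x07] = cc bc bc 72

[0] 0x09->0x14 len=8 : a1 bc cc 51 1f a8 2c 19
[1] 0x0b->0x01 len=3 : cc 51 1f
[2] 0x08->0x02 len=5 : 3a a1 bc cc 51
[3] 0x04->0x0a len=3 : bc cc 51
query mem[0x05]=0xcc, mem[0x04]=0xbc, mem[0x0a]=0xbc, mem[0x07]=0x72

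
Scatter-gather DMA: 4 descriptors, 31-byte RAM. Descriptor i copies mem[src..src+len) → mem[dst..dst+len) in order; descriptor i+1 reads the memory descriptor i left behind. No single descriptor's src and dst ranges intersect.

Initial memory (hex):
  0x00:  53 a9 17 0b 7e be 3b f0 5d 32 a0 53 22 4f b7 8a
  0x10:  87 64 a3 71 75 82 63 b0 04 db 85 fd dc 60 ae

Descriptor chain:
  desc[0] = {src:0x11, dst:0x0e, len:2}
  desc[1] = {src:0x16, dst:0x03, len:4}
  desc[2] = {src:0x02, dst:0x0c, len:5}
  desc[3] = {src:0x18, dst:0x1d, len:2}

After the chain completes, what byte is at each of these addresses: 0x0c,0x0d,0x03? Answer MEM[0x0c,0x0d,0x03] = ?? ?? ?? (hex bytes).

MEM[0x0c,0x0d,0x03] = 17 63 63

  after D0: wrote 2B at 0x0e = 64a3
  after D1: wrote 4B at 0x03 = 63b004db
  after D2: wrote 5B at 0x0c = 1763b004db
  after D3: wrote 2B at 0x1d = 04db
query mem[0x0c]=0x17, mem[0x0d]=0x63, mem[0x03]=0x63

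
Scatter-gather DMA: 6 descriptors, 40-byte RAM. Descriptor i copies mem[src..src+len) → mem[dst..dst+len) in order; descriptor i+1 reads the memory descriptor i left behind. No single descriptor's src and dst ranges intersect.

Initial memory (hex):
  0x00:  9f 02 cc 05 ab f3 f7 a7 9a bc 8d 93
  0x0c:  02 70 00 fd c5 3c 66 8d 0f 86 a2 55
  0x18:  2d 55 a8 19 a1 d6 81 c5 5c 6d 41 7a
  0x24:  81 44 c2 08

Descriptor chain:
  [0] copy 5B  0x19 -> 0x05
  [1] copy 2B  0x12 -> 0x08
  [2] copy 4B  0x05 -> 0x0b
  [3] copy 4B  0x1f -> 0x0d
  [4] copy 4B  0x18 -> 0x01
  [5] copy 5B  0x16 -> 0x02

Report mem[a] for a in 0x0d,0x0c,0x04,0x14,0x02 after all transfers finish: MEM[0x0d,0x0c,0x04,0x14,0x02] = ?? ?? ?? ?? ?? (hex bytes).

MEM[0x0d,0x0c,0x04,0x14,0x02] = c5 a8 2d 0f a2

#0 dst[0x05+5] := {0x55,0xa8,0x19,0xa1,0xd6}
#1 dst[0x08+2] := {0x66,0x8d}
#2 dst[0x0b+4] := {0x55,0xa8,0x19,0x66}
#3 dst[0x0d+4] := {0xc5,0x5c,0x6d,0x41}
#4 dst[0x01+4] := {0x2d,0x55,0xa8,0x19}
#5 dst[0x02+5] := {0xa2,0x55,0x2d,0x55,0xa8}
query mem[0x0d]=0xc5, mem[0x0c]=0xa8, mem[0x04]=0x2d, mem[0x14]=0x0f, mem[0x02]=0xa2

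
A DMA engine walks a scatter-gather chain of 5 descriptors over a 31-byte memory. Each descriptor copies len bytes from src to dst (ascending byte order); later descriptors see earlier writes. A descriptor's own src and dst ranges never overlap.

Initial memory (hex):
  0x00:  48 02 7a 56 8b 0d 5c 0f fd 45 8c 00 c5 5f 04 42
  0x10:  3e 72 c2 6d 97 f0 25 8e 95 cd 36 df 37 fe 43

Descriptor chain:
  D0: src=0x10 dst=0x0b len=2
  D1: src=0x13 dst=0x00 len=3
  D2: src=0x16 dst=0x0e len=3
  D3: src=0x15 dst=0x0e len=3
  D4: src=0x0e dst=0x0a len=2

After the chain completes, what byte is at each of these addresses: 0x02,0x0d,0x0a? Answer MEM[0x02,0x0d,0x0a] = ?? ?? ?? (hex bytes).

MEM[0x02,0x0d,0x0a] = f0 5f f0

#0 dst[0x0b+2] := {0x3e,0x72}
#1 dst[0x00+3] := {0x6d,0x97,0xf0}
#2 dst[0x0e+3] := {0x25,0x8e,0x95}
#3 dst[0x0e+3] := {0xf0,0x25,0x8e}
#4 dst[0x0a+2] := {0xf0,0x25}
query mem[0x02]=0xf0, mem[0x0d]=0x5f, mem[0x0a]=0xf0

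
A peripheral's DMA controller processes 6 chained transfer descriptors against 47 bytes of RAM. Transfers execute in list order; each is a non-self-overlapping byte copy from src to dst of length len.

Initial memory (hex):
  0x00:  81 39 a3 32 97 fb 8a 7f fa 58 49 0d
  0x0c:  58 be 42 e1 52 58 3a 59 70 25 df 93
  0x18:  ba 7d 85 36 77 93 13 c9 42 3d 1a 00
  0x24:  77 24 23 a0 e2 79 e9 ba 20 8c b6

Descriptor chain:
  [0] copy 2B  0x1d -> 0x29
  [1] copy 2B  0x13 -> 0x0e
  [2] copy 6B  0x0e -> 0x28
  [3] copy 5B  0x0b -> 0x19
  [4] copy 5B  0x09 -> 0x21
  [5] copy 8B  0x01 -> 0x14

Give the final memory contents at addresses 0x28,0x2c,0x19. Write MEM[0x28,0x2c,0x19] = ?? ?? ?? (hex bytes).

D0: mem[0x29..0x2a] <- [93 13]
D1: mem[0x0e..0x0f] <- [59 70]
D2: mem[0x28..0x2d] <- [59 70 52 58 3a 59]
D3: mem[0x19..0x1d] <- [0d 58 be 59 70]
D4: mem[0x21..0x25] <- [58 49 0d 58 be]
D5: mem[0x14..0x1b] <- [39 a3 32 97 fb 8a 7f fa]
query mem[0x28]=0x59, mem[0x2c]=0x3a, mem[0x19]=0x8a

MEM[0x28,0x2c,0x19] = 59 3a 8a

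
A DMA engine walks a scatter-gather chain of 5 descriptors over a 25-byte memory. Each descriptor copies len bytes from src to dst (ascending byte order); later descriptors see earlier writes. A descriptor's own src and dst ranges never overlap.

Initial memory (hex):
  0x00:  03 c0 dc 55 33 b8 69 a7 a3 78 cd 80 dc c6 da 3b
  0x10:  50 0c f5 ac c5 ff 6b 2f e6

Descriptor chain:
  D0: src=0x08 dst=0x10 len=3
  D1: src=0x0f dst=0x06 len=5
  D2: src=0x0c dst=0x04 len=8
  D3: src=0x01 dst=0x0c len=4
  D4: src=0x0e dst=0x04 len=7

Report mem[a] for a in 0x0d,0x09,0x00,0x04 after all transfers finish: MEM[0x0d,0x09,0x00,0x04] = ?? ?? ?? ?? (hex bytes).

[0] 0x08->0x10 len=3 : a3 78 cd
[1] 0x0f->0x06 len=5 : 3b a3 78 cd ac
[2] 0x0c->0x04 len=8 : dc c6 da 3b a3 78 cd ac
[3] 0x01->0x0c len=4 : c0 dc 55 dc
[4] 0x0e->0x04 len=7 : 55 dc a3 78 cd ac c5
query mem[0x0d]=0xdc, mem[0x09]=0xac, mem[0x00]=0x03, mem[0x04]=0x55

MEM[0x0d,0x09,0x00,0x04] = dc ac 03 55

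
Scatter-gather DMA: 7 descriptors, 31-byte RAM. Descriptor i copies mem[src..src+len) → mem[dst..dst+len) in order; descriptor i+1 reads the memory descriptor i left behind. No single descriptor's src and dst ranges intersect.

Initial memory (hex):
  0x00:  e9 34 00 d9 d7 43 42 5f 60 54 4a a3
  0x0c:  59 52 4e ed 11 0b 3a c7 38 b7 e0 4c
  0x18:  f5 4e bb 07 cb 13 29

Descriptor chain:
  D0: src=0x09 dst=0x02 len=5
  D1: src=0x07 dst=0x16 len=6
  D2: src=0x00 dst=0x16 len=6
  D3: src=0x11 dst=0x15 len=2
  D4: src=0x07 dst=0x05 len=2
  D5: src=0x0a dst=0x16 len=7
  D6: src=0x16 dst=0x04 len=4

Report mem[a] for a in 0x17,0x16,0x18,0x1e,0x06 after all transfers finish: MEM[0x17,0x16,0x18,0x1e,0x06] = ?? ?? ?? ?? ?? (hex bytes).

MEM[0x17,0x16,0x18,0x1e,0x06] = a3 4a 59 29 59

[0] 0x09->0x02 len=5 : 54 4a a3 59 52
[1] 0x07->0x16 len=6 : 5f 60 54 4a a3 59
[2] 0x00->0x16 len=6 : e9 34 54 4a a3 59
[3] 0x11->0x15 len=2 : 0b 3a
[4] 0x07->0x05 len=2 : 5f 60
[5] 0x0a->0x16 len=7 : 4a a3 59 52 4e ed 11
[6] 0x16->0x04 len=4 : 4a a3 59 52
query mem[0x17]=0xa3, mem[0x16]=0x4a, mem[0x18]=0x59, mem[0x1e]=0x29, mem[0x06]=0x59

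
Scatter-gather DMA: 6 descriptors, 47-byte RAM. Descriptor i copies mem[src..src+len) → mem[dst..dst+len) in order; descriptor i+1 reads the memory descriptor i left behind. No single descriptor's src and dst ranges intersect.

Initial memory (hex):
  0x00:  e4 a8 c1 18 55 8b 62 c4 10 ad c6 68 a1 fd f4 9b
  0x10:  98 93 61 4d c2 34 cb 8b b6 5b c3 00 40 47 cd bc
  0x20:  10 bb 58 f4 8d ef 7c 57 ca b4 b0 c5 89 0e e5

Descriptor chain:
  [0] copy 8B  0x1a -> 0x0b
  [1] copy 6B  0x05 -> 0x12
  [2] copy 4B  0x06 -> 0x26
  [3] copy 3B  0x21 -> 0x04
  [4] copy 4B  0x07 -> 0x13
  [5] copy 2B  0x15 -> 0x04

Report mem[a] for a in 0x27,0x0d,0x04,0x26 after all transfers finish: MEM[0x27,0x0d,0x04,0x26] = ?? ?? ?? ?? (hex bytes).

D0: mem[0x0b..0x12] <- [c3 00 40 47 cd bc 10 bb]
D1: mem[0x12..0x17] <- [8b 62 c4 10 ad c6]
D2: mem[0x26..0x29] <- [62 c4 10 ad]
D3: mem[0x04..0x06] <- [bb 58 f4]
D4: mem[0x13..0x16] <- [c4 10 ad c6]
D5: mem[0x04..0x05] <- [ad c6]
query mem[0x27]=0xc4, mem[0x0d]=0x40, mem[0x04]=0xad, mem[0x26]=0x62

MEM[0x27,0x0d,0x04,0x26] = c4 40 ad 62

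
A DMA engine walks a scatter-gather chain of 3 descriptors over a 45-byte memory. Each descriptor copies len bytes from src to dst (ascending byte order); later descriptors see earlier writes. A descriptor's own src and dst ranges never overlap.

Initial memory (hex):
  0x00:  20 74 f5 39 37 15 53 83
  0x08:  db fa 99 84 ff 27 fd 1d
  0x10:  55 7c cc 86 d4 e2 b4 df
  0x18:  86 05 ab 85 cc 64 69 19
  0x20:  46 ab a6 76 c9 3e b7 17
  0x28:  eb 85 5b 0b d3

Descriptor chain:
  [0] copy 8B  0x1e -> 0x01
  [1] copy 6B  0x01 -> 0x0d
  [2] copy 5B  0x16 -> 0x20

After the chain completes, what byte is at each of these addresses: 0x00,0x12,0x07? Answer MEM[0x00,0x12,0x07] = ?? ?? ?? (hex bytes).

MEM[0x00,0x12,0x07] = 20 76 c9

#0 dst[0x01+8] := {0x69,0x19,0x46,0xab,0xa6,0x76,0xc9,0x3e}
#1 dst[0x0d+6] := {0x69,0x19,0x46,0xab,0xa6,0x76}
#2 dst[0x20+5] := {0xb4,0xdf,0x86,0x05,0xab}
query mem[0x00]=0x20, mem[0x12]=0x76, mem[0x07]=0xc9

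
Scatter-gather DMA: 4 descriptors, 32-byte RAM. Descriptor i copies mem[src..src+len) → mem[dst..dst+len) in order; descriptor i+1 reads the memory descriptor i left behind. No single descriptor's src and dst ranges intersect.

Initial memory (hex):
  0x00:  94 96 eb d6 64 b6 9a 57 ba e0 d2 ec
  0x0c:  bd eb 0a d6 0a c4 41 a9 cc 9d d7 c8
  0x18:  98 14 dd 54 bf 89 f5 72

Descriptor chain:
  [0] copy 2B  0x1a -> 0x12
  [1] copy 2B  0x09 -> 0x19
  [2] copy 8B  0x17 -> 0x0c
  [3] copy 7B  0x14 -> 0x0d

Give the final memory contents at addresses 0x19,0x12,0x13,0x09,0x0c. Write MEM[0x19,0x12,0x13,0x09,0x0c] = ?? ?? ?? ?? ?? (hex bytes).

#0 dst[0x12+2] := {0xdd,0x54}
#1 dst[0x19+2] := {0xe0,0xd2}
#2 dst[0x0c+8] := {0xc8,0x98,0xe0,0xd2,0x54,0xbf,0x89,0xf5}
#3 dst[0x0d+7] := {0xcc,0x9d,0xd7,0xc8,0x98,0xe0,0xd2}
query mem[0x19]=0xe0, mem[0x12]=0xe0, mem[0x13]=0xd2, mem[0x09]=0xe0, mem[0x0c]=0xc8

MEM[0x19,0x12,0x13,0x09,0x0c] = e0 e0 d2 e0 c8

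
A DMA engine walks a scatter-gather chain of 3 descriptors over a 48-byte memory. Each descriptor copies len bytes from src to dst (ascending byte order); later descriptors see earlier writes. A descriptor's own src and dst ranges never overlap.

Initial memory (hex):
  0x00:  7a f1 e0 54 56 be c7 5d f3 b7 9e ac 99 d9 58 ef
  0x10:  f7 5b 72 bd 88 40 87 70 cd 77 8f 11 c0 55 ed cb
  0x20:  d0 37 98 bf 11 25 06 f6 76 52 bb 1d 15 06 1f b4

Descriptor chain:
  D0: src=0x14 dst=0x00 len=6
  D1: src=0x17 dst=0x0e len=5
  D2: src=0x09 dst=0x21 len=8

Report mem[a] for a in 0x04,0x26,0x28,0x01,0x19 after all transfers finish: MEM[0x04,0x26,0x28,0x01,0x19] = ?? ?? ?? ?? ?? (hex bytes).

MEM[0x04,0x26,0x28,0x01,0x19] = cd 70 77 40 77

#0 dst[0x00+6] := {0x88,0x40,0x87,0x70,0xcd,0x77}
#1 dst[0x0e+5] := {0x70,0xcd,0x77,0x8f,0x11}
#2 dst[0x21+8] := {0xb7,0x9e,0xac,0x99,0xd9,0x70,0xcd,0x77}
query mem[0x04]=0xcd, mem[0x26]=0x70, mem[0x28]=0x77, mem[0x01]=0x40, mem[0x19]=0x77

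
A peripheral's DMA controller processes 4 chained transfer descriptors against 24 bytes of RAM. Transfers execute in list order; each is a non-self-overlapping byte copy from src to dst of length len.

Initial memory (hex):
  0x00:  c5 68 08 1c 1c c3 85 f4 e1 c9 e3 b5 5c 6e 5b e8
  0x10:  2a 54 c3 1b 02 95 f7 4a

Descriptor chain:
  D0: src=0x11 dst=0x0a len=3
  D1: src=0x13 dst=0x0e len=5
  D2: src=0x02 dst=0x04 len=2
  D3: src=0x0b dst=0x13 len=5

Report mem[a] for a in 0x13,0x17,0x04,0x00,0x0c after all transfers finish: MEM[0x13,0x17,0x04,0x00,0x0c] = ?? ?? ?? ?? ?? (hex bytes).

MEM[0x13,0x17,0x04,0x00,0x0c] = c3 02 08 c5 1b

  after D0: wrote 3B at 0x0a = 54c31b
  after D1: wrote 5B at 0x0e = 1b0295f74a
  after D2: wrote 2B at 0x04 = 081c
  after D3: wrote 5B at 0x13 = c31b6e1b02
query mem[0x13]=0xc3, mem[0x17]=0x02, mem[0x04]=0x08, mem[0x00]=0xc5, mem[0x0c]=0x1b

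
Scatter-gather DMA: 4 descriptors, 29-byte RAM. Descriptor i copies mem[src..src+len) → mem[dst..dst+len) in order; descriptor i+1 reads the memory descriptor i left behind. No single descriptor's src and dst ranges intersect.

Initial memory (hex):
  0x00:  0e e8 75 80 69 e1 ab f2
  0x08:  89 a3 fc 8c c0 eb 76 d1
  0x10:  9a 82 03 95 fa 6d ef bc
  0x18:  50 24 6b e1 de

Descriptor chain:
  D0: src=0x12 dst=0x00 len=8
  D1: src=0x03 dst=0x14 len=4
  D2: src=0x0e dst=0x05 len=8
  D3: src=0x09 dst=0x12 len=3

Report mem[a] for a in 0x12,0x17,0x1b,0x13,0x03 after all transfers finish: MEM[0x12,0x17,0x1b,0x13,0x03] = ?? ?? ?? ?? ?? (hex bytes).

D0: mem[0x00..0x07] <- [03 95 fa 6d ef bc 50 24]
D1: mem[0x14..0x17] <- [6d ef bc 50]
D2: mem[0x05..0x0c] <- [76 d1 9a 82 03 95 6d ef]
D3: mem[0x12..0x14] <- [03 95 6d]
query mem[0x12]=0x03, mem[0x17]=0x50, mem[0x1b]=0xe1, mem[0x13]=0x95, mem[0x03]=0x6d

MEM[0x12,0x17,0x1b,0x13,0x03] = 03 50 e1 95 6d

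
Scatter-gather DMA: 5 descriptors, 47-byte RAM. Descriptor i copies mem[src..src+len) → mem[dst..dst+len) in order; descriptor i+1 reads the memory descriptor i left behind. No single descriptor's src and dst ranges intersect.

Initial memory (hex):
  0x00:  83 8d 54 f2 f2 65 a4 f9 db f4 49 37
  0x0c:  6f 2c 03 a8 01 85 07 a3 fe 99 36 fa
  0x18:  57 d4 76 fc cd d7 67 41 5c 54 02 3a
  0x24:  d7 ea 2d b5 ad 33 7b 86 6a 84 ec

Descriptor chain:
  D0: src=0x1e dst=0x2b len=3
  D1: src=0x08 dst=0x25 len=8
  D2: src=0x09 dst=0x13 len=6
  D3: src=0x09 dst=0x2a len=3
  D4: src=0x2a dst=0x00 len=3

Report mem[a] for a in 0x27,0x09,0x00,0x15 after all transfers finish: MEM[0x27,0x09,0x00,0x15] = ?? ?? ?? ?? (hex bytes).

MEM[0x27,0x09,0x00,0x15] = 49 f4 f4 37

D0: mem[0x2b..0x2d] <- [67 41 5c]
D1: mem[0x25..0x2c] <- [db f4 49 37 6f 2c 03 a8]
D2: mem[0x13..0x18] <- [f4 49 37 6f 2c 03]
D3: mem[0x2a..0x2c] <- [f4 49 37]
D4: mem[0x00..0x02] <- [f4 49 37]
query mem[0x27]=0x49, mem[0x09]=0xf4, mem[0x00]=0xf4, mem[0x15]=0x37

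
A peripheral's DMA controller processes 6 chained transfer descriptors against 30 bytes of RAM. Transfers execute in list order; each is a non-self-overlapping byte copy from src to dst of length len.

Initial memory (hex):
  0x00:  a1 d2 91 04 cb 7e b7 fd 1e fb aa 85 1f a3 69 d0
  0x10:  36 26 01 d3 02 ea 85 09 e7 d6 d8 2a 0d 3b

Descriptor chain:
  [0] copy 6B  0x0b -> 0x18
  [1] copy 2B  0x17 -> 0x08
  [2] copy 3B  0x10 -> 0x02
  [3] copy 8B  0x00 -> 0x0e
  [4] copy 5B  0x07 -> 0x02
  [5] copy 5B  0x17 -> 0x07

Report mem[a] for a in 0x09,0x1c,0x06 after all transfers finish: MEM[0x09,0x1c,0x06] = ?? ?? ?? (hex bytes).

MEM[0x09,0x1c,0x06] = 1f d0 85

#0 dst[0x18+6] := {0x85,0x1f,0xa3,0x69,0xd0,0x36}
#1 dst[0x08+2] := {0x09,0x85}
#2 dst[0x02+3] := {0x36,0x26,0x01}
#3 dst[0x0e+8] := {0xa1,0xd2,0x36,0x26,0x01,0x7e,0xb7,0xfd}
#4 dst[0x02+5] := {0xfd,0x09,0x85,0xaa,0x85}
#5 dst[0x07+5] := {0x09,0x85,0x1f,0xa3,0x69}
query mem[0x09]=0x1f, mem[0x1c]=0xd0, mem[0x06]=0x85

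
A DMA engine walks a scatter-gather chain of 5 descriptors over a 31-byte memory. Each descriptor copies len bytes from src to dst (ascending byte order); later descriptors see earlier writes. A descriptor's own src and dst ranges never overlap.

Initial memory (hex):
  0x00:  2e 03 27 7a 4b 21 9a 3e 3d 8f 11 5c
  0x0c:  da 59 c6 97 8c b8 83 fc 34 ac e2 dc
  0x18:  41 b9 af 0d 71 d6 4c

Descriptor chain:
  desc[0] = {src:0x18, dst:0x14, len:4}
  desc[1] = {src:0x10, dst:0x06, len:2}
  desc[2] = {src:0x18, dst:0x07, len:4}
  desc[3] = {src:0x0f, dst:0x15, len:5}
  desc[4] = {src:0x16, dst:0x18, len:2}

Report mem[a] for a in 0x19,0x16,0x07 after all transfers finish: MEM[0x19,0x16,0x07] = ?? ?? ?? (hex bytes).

MEM[0x19,0x16,0x07] = b8 8c 41

[0] 0x18->0x14 len=4 : 41 b9 af 0d
[1] 0x10->0x06 len=2 : 8c b8
[2] 0x18->0x07 len=4 : 41 b9 af 0d
[3] 0x0f->0x15 len=5 : 97 8c b8 83 fc
[4] 0x16->0x18 len=2 : 8c b8
query mem[0x19]=0xb8, mem[0x16]=0x8c, mem[0x07]=0x41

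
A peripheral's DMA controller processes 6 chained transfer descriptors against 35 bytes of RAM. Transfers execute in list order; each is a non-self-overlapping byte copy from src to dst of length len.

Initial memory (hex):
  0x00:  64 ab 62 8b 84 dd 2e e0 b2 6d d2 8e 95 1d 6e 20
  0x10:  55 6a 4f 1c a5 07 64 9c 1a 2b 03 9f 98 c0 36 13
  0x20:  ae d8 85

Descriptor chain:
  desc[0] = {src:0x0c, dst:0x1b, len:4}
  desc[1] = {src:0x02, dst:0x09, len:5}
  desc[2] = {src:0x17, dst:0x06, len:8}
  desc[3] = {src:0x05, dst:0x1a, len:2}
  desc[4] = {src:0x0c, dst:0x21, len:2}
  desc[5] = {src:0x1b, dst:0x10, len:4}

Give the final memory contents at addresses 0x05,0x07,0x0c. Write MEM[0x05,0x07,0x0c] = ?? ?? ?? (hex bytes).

MEM[0x05,0x07,0x0c] = dd 1a 6e

#0 dst[0x1b+4] := {0x95,0x1d,0x6e,0x20}
#1 dst[0x09+5] := {0x62,0x8b,0x84,0xdd,0x2e}
#2 dst[0x06+8] := {0x9c,0x1a,0x2b,0x03,0x95,0x1d,0x6e,0x20}
#3 dst[0x1a+2] := {0xdd,0x9c}
#4 dst[0x21+2] := {0x6e,0x20}
#5 dst[0x10+4] := {0x9c,0x1d,0x6e,0x20}
query mem[0x05]=0xdd, mem[0x07]=0x1a, mem[0x0c]=0x6e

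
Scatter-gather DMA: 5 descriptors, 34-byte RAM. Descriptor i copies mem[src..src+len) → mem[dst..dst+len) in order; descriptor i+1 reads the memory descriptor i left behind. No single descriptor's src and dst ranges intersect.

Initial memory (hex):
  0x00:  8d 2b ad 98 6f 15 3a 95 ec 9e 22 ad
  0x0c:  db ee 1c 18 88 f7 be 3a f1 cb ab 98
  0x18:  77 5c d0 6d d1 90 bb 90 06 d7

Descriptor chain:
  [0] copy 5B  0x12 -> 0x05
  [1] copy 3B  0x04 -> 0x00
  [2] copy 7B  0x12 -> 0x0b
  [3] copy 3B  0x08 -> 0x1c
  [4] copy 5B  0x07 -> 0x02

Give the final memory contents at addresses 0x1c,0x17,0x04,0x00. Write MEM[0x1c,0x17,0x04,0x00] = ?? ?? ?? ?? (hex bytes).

MEM[0x1c,0x17,0x04,0x00] = cb 98 ab 6f

D0: mem[0x05..0x09] <- [be 3a f1 cb ab]
D1: mem[0x00..0x02] <- [6f be 3a]
D2: mem[0x0b..0x11] <- [be 3a f1 cb ab 98 77]
D3: mem[0x1c..0x1e] <- [cb ab 22]
D4: mem[0x02..0x06] <- [f1 cb ab 22 be]
query mem[0x1c]=0xcb, mem[0x17]=0x98, mem[0x04]=0xab, mem[0x00]=0x6f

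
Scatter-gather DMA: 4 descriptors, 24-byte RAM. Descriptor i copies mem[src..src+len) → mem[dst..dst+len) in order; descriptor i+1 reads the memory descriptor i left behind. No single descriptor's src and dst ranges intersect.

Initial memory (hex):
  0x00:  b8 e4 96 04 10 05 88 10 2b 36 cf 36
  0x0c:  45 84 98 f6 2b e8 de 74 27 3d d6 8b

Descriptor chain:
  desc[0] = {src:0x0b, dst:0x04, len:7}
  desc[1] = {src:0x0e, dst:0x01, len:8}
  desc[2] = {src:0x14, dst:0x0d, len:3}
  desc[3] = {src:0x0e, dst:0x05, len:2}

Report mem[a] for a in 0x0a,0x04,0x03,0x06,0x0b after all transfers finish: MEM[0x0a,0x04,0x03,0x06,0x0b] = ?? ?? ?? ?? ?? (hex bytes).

MEM[0x0a,0x04,0x03,0x06,0x0b] = e8 e8 2b d6 36

  after D0: wrote 7B at 0x04 = 36458498f62be8
  after D1: wrote 8B at 0x01 = 98f62be8de74273d
  after D2: wrote 3B at 0x0d = 273dd6
  after D3: wrote 2B at 0x05 = 3dd6
query mem[0x0a]=0xe8, mem[0x04]=0xe8, mem[0x03]=0x2b, mem[0x06]=0xd6, mem[0x0b]=0x36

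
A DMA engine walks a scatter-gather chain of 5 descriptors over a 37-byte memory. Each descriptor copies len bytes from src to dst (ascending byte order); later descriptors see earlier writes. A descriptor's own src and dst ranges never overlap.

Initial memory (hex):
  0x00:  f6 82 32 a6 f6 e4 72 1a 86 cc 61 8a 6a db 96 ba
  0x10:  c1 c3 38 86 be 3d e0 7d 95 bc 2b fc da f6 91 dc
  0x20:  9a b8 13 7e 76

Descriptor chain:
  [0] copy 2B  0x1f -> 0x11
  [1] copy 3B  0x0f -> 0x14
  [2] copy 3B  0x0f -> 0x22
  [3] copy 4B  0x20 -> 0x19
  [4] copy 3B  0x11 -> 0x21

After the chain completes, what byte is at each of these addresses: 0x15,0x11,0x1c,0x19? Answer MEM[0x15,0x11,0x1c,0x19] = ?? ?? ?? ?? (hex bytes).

[0] 0x1f->0x11 len=2 : dc 9a
[1] 0x0f->0x14 len=3 : ba c1 dc
[2] 0x0f->0x22 len=3 : ba c1 dc
[3] 0x20->0x19 len=4 : 9a b8 ba c1
[4] 0x11->0x21 len=3 : dc 9a 86
query mem[0x15]=0xc1, mem[0x11]=0xdc, mem[0x1c]=0xc1, mem[0x19]=0x9a

MEM[0x15,0x11,0x1c,0x19] = c1 dc c1 9a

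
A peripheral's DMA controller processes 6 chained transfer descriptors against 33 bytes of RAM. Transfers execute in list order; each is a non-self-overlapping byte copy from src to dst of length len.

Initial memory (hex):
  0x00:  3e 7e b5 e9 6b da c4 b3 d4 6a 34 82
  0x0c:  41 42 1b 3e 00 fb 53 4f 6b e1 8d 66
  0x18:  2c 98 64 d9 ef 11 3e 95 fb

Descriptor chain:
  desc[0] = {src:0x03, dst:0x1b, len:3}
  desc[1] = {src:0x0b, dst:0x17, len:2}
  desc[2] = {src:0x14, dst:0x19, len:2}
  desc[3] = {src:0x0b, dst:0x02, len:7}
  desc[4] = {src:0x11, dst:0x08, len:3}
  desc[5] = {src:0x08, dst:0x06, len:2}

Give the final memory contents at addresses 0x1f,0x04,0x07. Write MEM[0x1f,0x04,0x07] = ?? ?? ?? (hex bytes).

MEM[0x1f,0x04,0x07] = 95 42 53

D0: mem[0x1b..0x1d] <- [e9 6b da]
D1: mem[0x17..0x18] <- [82 41]
D2: mem[0x19..0x1a] <- [6b e1]
D3: mem[0x02..0x08] <- [82 41 42 1b 3e 00 fb]
D4: mem[0x08..0x0a] <- [fb 53 4f]
D5: mem[0x06..0x07] <- [fb 53]
query mem[0x1f]=0x95, mem[0x04]=0x42, mem[0x07]=0x53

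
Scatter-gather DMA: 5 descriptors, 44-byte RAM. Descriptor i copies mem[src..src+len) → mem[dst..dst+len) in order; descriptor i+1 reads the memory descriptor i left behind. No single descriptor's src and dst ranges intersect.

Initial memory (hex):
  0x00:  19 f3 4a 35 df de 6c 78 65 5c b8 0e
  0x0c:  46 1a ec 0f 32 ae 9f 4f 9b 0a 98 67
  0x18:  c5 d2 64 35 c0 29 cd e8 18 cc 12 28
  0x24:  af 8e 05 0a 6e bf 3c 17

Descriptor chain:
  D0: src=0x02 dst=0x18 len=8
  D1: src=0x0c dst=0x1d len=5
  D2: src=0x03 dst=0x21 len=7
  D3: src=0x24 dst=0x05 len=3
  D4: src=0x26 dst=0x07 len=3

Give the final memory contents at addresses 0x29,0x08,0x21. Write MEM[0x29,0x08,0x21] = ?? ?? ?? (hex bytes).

#0 dst[0x18+8] := {0x4a,0x35,0xdf,0xde,0x6c,0x78,0x65,0x5c}
#1 dst[0x1d+5] := {0x46,0x1a,0xec,0x0f,0x32}
#2 dst[0x21+7] := {0x35,0xdf,0xde,0x6c,0x78,0x65,0x5c}
#3 dst[0x05+3] := {0x6c,0x78,0x65}
#4 dst[0x07+3] := {0x65,0x5c,0x6e}
query mem[0x29]=0xbf, mem[0x08]=0x5c, mem[0x21]=0x35

MEM[0x29,0x08,0x21] = bf 5c 35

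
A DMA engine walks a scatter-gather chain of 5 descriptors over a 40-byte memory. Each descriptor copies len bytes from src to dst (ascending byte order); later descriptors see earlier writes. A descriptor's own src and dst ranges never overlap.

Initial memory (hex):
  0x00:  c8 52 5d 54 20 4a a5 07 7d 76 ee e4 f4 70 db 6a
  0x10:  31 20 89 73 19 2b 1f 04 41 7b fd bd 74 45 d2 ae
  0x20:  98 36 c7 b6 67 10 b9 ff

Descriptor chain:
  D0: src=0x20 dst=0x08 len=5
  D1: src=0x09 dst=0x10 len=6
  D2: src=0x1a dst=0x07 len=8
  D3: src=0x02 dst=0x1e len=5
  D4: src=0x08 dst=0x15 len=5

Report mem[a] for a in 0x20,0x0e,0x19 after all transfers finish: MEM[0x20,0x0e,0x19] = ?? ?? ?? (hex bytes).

D0: mem[0x08..0x0c] <- [98 36 c7 b6 67]
D1: mem[0x10..0x15] <- [36 c7 b6 67 70 db]
D2: mem[0x07..0x0e] <- [fd bd 74 45 d2 ae 98 36]
D3: mem[0x1e..0x22] <- [5d 54 20 4a a5]
D4: mem[0x15..0x19] <- [bd 74 45 d2 ae]
query mem[0x20]=0x20, mem[0x0e]=0x36, mem[0x19]=0xae

MEM[0x20,0x0e,0x19] = 20 36 ae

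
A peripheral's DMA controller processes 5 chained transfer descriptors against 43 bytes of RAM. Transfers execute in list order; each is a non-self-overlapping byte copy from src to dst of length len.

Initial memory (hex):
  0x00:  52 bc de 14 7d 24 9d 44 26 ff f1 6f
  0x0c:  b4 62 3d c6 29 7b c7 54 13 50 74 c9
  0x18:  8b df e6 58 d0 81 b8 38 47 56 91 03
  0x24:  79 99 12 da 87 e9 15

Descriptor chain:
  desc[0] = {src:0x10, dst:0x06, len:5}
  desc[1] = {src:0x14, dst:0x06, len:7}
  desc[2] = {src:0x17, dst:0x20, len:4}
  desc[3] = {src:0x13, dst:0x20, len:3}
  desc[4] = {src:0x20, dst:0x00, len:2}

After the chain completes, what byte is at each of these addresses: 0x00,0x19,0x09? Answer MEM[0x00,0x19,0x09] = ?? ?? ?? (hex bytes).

  after D0: wrote 5B at 0x06 = 297bc75413
  after D1: wrote 7B at 0x06 = 135074c98bdfe6
  after D2: wrote 4B at 0x20 = c98bdfe6
  after D3: wrote 3B at 0x20 = 541350
  after D4: wrote 2B at 0x00 = 5413
query mem[0x00]=0x54, mem[0x19]=0xdf, mem[0x09]=0xc9

MEM[0x00,0x19,0x09] = 54 df c9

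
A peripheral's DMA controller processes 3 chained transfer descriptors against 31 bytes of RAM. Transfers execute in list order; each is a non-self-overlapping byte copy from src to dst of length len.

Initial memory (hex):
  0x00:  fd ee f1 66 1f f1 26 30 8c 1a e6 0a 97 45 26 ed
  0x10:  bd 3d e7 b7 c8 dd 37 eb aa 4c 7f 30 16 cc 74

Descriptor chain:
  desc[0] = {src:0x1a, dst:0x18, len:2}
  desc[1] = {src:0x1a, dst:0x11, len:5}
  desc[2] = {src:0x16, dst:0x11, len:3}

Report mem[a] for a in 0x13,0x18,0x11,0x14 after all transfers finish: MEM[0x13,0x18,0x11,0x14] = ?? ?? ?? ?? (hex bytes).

D0: mem[0x18..0x19] <- [7f 30]
D1: mem[0x11..0x15] <- [7f 30 16 cc 74]
D2: mem[0x11..0x13] <- [37 eb 7f]
query mem[0x13]=0x7f, mem[0x18]=0x7f, mem[0x11]=0x37, mem[0x14]=0xcc

MEM[0x13,0x18,0x11,0x14] = 7f 7f 37 cc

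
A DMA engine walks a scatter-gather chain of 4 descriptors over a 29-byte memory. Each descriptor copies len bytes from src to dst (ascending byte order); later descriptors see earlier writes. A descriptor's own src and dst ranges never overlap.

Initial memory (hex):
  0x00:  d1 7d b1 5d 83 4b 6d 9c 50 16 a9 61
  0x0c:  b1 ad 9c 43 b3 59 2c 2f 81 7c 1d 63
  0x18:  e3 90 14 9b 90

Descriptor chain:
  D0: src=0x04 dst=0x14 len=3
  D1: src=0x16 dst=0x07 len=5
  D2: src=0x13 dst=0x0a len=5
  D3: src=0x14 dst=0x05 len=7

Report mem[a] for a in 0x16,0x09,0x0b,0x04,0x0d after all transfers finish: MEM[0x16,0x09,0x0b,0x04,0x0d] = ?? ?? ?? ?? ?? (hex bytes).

MEM[0x16,0x09,0x0b,0x04,0x0d] = 6d e3 14 83 6d

#0 dst[0x14+3] := {0x83,0x4b,0x6d}
#1 dst[0x07+5] := {0x6d,0x63,0xe3,0x90,0x14}
#2 dst[0x0a+5] := {0x2f,0x83,0x4b,0x6d,0x63}
#3 dst[0x05+7] := {0x83,0x4b,0x6d,0x63,0xe3,0x90,0x14}
query mem[0x16]=0x6d, mem[0x09]=0xe3, mem[0x0b]=0x14, mem[0x04]=0x83, mem[0x0d]=0x6d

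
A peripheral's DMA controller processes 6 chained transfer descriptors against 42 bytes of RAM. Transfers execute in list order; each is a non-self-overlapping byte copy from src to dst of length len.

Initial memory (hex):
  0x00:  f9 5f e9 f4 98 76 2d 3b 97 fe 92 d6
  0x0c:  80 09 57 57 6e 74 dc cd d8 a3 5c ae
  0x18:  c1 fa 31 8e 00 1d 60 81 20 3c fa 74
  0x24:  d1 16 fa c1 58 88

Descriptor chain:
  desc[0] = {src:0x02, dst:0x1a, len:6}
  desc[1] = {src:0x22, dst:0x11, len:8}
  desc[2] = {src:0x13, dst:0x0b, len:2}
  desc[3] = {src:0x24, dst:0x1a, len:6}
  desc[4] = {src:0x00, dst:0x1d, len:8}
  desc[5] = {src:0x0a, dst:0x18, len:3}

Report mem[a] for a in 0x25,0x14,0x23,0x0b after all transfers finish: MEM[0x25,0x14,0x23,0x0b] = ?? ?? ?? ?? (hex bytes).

MEM[0x25,0x14,0x23,0x0b] = 16 16 2d d1

  after D0: wrote 6B at 0x1a = e9f498762d3b
  after D1: wrote 8B at 0x11 = fa74d116fac15888
  after D2: wrote 2B at 0x0b = d116
  after D3: wrote 6B at 0x1a = d116fac15888
  after D4: wrote 8B at 0x1d = f95fe9f498762d3b
  after D5: wrote 3B at 0x18 = 92d116
query mem[0x25]=0x16, mem[0x14]=0x16, mem[0x23]=0x2d, mem[0x0b]=0xd1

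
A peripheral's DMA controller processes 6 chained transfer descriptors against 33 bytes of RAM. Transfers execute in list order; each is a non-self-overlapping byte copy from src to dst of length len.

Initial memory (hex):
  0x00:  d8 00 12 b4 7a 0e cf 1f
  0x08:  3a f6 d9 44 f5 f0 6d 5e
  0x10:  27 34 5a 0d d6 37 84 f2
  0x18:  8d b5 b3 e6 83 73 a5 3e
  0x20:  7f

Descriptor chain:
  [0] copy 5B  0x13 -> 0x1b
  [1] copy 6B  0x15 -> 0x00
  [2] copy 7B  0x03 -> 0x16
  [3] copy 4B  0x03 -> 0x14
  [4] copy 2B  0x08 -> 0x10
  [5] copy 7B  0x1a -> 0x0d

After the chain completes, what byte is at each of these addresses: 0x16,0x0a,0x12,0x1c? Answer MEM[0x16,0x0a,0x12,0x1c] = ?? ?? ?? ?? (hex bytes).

MEM[0x16,0x0a,0x12,0x1c] = b3 d9 f2 f6

  after D0: wrote 5B at 0x1b = 0dd63784f2
  after D1: wrote 6B at 0x00 = 3784f28db5b3
  after D2: wrote 7B at 0x16 = 8db5b3cf1f3af6
  after D3: wrote 4B at 0x14 = 8db5b3cf
  after D4: wrote 2B at 0x10 = 3af6
  after D5: wrote 7B at 0x0d = 1f3af63784f27f
query mem[0x16]=0xb3, mem[0x0a]=0xd9, mem[0x12]=0xf2, mem[0x1c]=0xf6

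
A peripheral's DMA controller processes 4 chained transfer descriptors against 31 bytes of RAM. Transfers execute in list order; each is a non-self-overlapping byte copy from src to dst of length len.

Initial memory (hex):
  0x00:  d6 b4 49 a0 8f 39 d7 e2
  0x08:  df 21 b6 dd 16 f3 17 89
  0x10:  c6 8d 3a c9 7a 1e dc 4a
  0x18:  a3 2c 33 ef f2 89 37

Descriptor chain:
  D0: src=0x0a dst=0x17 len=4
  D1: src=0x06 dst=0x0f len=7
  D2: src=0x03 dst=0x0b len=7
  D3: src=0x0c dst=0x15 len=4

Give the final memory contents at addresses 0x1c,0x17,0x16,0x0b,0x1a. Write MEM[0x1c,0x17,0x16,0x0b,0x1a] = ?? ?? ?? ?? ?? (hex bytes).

MEM[0x1c,0x17,0x16,0x0b,0x1a] = f2 d7 39 a0 f3

D0: mem[0x17..0x1a] <- [b6 dd 16 f3]
D1: mem[0x0f..0x15] <- [d7 e2 df 21 b6 dd 16]
D2: mem[0x0b..0x11] <- [a0 8f 39 d7 e2 df 21]
D3: mem[0x15..0x18] <- [8f 39 d7 e2]
query mem[0x1c]=0xf2, mem[0x17]=0xd7, mem[0x16]=0x39, mem[0x0b]=0xa0, mem[0x1a]=0xf3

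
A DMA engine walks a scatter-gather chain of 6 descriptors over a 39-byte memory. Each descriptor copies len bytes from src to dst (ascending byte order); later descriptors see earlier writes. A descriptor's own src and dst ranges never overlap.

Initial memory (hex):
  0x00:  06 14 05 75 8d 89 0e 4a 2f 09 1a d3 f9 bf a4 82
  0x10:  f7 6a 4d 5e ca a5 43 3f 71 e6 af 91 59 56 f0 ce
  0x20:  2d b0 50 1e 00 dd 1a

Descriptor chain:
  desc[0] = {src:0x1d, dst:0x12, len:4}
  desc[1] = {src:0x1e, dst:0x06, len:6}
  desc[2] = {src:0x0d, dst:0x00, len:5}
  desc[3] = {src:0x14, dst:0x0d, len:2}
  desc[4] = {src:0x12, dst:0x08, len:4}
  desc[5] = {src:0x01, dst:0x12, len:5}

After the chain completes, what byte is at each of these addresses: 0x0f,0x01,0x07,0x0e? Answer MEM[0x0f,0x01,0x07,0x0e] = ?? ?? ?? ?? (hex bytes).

[0] 0x1d->0x12 len=4 : 56 f0 ce 2d
[1] 0x1e->0x06 len=6 : f0 ce 2d b0 50 1e
[2] 0x0d->0x00 len=5 : bf a4 82 f7 6a
[3] 0x14->0x0d len=2 : ce 2d
[4] 0x12->0x08 len=4 : 56 f0 ce 2d
[5] 0x01->0x12 len=5 : a4 82 f7 6a 89
query mem[0x0f]=0x82, mem[0x01]=0xa4, mem[0x07]=0xce, mem[0x0e]=0x2d

MEM[0x0f,0x01,0x07,0x0e] = 82 a4 ce 2d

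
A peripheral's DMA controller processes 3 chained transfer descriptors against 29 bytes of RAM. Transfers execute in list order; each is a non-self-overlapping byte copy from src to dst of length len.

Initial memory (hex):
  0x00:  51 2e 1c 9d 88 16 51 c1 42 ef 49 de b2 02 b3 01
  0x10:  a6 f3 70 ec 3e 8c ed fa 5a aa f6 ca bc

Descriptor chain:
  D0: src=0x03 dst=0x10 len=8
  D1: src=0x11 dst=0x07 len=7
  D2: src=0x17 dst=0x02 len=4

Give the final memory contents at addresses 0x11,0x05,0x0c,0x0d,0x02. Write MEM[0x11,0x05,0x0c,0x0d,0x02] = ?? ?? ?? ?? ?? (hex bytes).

D0: mem[0x10..0x17] <- [9d 88 16 51 c1 42 ef 49]
D1: mem[0x07..0x0d] <- [88 16 51 c1 42 ef 49]
D2: mem[0x02..0x05] <- [49 5a aa f6]
query mem[0x11]=0x88, mem[0x05]=0xf6, mem[0x0c]=0xef, mem[0x0d]=0x49, mem[0x02]=0x49

MEM[0x11,0x05,0x0c,0x0d,0x02] = 88 f6 ef 49 49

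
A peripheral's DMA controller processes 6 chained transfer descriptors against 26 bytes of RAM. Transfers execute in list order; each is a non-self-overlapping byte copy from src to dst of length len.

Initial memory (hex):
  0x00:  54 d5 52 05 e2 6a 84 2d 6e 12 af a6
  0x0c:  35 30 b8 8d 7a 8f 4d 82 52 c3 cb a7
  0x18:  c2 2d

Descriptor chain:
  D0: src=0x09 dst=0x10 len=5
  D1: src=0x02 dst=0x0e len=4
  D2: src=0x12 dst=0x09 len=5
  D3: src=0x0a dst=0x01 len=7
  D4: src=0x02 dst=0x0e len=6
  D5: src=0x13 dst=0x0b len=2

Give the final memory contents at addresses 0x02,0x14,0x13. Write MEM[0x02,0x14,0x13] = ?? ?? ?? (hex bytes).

  after D0: wrote 5B at 0x10 = 12afa63530
  after D1: wrote 4B at 0x0e = 5205e26a
  after D2: wrote 5B at 0x09 = a63530c3cb
  after D3: wrote 7B at 0x01 = 3530c3cb5205e2
  after D4: wrote 6B at 0x0e = 30c3cb5205e2
  after D5: wrote 2B at 0x0b = e230
query mem[0x02]=0x30, mem[0x14]=0x30, mem[0x13]=0xe2

MEM[0x02,0x14,0x13] = 30 30 e2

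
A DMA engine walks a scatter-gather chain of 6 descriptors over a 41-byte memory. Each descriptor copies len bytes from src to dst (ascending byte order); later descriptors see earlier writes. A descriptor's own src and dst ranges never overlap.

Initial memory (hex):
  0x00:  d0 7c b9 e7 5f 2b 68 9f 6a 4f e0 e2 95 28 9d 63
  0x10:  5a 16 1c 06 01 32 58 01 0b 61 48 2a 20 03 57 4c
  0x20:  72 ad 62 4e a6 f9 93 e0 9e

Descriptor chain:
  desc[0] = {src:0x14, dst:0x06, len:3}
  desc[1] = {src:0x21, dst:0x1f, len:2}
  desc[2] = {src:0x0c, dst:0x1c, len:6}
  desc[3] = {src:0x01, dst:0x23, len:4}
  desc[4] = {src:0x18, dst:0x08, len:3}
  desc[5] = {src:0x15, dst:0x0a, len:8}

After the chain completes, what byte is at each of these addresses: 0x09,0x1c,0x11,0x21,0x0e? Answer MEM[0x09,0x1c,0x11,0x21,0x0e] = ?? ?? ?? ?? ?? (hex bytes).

MEM[0x09,0x1c,0x11,0x21,0x0e] = 61 95 95 16 61

D0: mem[0x06..0x08] <- [01 32 58]
D1: mem[0x1f..0x20] <- [ad 62]
D2: mem[0x1c..0x21] <- [95 28 9d 63 5a 16]
D3: mem[0x23..0x26] <- [7c b9 e7 5f]
D4: mem[0x08..0x0a] <- [0b 61 48]
D5: mem[0x0a..0x11] <- [32 58 01 0b 61 48 2a 95]
query mem[0x09]=0x61, mem[0x1c]=0x95, mem[0x11]=0x95, mem[0x21]=0x16, mem[0x0e]=0x61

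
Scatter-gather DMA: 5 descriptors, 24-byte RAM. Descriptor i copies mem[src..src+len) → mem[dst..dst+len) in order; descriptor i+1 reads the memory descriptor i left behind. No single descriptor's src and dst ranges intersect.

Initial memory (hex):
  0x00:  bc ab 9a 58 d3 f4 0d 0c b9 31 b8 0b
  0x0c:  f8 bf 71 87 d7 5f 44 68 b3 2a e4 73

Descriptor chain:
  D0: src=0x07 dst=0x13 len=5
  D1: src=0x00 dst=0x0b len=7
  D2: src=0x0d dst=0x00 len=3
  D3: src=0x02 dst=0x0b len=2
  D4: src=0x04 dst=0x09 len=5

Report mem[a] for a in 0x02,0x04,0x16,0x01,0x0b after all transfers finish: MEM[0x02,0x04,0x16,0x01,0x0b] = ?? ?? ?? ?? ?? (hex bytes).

MEM[0x02,0x04,0x16,0x01,0x0b] = d3 d3 b8 58 0d

  after D0: wrote 5B at 0x13 = 0cb931b80b
  after D1: wrote 7B at 0x0b = bcab9a58d3f40d
  after D2: wrote 3B at 0x00 = 9a58d3
  after D3: wrote 2B at 0x0b = d358
  after D4: wrote 5B at 0x09 = d3f40d0cb9
query mem[0x02]=0xd3, mem[0x04]=0xd3, mem[0x16]=0xb8, mem[0x01]=0x58, mem[0x0b]=0x0d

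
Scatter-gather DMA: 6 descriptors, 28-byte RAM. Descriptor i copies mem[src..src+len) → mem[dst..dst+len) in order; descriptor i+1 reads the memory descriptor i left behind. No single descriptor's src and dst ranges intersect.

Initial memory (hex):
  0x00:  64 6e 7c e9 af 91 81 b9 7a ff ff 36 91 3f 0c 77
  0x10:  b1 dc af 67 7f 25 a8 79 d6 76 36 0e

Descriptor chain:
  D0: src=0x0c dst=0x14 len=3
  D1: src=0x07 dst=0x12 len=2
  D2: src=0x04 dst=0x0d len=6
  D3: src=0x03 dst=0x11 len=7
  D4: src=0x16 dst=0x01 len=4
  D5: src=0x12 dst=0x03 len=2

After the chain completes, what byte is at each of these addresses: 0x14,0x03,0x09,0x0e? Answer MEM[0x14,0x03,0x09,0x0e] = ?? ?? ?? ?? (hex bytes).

MEM[0x14,0x03,0x09,0x0e] = 81 af ff 91

#0 dst[0x14+3] := {0x91,0x3f,0x0c}
#1 dst[0x12+2] := {0xb9,0x7a}
#2 dst[0x0d+6] := {0xaf,0x91,0x81,0xb9,0x7a,0xff}
#3 dst[0x11+7] := {0xe9,0xaf,0x91,0x81,0xb9,0x7a,0xff}
#4 dst[0x01+4] := {0x7a,0xff,0xd6,0x76}
#5 dst[0x03+2] := {0xaf,0x91}
query mem[0x14]=0x81, mem[0x03]=0xaf, mem[0x09]=0xff, mem[0x0e]=0x91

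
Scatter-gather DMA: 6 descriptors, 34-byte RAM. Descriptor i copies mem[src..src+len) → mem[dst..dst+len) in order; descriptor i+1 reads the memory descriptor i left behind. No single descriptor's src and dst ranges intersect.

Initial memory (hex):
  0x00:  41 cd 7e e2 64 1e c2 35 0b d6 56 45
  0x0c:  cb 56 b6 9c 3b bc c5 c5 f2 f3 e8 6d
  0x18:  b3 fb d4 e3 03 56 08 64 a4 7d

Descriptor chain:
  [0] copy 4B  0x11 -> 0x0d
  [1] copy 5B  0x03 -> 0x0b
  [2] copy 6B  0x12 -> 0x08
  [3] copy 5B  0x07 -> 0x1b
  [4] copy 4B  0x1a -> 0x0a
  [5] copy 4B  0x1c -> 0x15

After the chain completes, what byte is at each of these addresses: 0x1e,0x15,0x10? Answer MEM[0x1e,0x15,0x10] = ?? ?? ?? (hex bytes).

MEM[0x1e,0x15,0x10] = f2 c5 f2

  after D0: wrote 4B at 0x0d = bcc5c5f2
  after D1: wrote 5B at 0x0b = e2641ec235
  after D2: wrote 6B at 0x08 = c5c5f2f3e86d
  after D3: wrote 5B at 0x1b = 35c5c5f2f3
  after D4: wrote 4B at 0x0a = d435c5c5
  after D5: wrote 4B at 0x15 = c5c5f2f3
query mem[0x1e]=0xf2, mem[0x15]=0xc5, mem[0x10]=0xf2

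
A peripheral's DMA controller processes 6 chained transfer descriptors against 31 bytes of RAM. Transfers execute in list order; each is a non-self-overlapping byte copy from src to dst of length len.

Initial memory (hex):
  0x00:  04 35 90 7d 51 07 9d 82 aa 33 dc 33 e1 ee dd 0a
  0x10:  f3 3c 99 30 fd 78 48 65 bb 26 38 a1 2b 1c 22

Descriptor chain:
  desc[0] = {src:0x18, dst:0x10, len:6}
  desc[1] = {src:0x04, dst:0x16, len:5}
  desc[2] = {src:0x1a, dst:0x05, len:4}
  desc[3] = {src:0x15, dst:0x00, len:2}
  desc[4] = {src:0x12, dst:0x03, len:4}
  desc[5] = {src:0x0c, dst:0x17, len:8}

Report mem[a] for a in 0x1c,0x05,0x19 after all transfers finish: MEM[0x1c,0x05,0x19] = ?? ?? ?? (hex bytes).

  after D0: wrote 6B at 0x10 = bb2638a12b1c
  after D1: wrote 5B at 0x16 = 51079d82aa
  after D2: wrote 4B at 0x05 = aaa12b1c
  after D3: wrote 2B at 0x00 = 1c51
  after D4: wrote 4B at 0x03 = 38a12b1c
  after D5: wrote 8B at 0x17 = e1eedd0abb2638a1
query mem[0x1c]=0x26, mem[0x05]=0x2b, mem[0x19]=0xdd

MEM[0x1c,0x05,0x19] = 26 2b dd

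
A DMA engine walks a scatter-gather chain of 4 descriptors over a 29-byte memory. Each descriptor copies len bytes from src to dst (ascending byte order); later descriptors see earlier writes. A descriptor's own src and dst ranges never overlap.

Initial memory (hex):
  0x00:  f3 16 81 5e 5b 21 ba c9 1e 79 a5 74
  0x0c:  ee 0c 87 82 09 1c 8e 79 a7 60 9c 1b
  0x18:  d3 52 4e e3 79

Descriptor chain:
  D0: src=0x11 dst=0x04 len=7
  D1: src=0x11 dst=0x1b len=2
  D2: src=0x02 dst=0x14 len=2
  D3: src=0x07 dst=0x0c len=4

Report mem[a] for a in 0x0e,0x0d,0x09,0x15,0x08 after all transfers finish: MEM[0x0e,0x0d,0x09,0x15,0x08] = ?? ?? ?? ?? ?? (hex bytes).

#0 dst[0x04+7] := {0x1c,0x8e,0x79,0xa7,0x60,0x9c,0x1b}
#1 dst[0x1b+2] := {0x1c,0x8e}
#2 dst[0x14+2] := {0x81,0x5e}
#3 dst[0x0c+4] := {0xa7,0x60,0x9c,0x1b}
query mem[0x0e]=0x9c, mem[0x0d]=0x60, mem[0x09]=0x9c, mem[0x15]=0x5e, mem[0x08]=0x60

MEM[0x0e,0x0d,0x09,0x15,0x08] = 9c 60 9c 5e 60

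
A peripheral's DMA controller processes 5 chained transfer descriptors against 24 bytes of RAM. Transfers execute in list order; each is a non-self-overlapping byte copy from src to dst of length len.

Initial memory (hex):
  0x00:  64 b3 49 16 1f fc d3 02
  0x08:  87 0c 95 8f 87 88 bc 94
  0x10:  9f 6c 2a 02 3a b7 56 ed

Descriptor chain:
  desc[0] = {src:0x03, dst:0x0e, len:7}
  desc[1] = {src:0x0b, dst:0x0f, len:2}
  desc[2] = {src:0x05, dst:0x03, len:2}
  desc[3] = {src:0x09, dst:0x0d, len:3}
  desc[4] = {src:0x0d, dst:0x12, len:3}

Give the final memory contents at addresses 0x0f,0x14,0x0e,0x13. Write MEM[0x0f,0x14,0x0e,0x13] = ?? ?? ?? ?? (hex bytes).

[0] 0x03->0x0e len=7 : 16 1f fc d3 02 87 0c
[1] 0x0b->0x0f len=2 : 8f 87
[2] 0x05->0x03 len=2 : fc d3
[3] 0x09->0x0d len=3 : 0c 95 8f
[4] 0x0d->0x12 len=3 : 0c 95 8f
query mem[0x0f]=0x8f, mem[0x14]=0x8f, mem[0x0e]=0x95, mem[0x13]=0x95

MEM[0x0f,0x14,0x0e,0x13] = 8f 8f 95 95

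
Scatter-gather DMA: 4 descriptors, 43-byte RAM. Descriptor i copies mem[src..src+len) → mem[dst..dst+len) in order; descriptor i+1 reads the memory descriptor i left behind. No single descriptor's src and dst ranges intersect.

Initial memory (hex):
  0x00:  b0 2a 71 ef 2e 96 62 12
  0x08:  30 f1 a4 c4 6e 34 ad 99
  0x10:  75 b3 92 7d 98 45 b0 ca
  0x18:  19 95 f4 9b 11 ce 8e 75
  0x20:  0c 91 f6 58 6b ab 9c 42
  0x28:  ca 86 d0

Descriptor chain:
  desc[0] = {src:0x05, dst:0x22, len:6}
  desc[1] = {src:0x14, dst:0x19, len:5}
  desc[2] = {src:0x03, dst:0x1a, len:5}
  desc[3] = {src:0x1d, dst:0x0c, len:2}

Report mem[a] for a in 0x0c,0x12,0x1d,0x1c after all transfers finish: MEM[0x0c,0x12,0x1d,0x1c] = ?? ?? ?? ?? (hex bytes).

#0 dst[0x22+6] := {0x96,0x62,0x12,0x30,0xf1,0xa4}
#1 dst[0x19+5] := {0x98,0x45,0xb0,0xca,0x19}
#2 dst[0x1a+5] := {0xef,0x2e,0x96,0x62,0x12}
#3 dst[0x0c+2] := {0x62,0x12}
query mem[0x0c]=0x62, mem[0x12]=0x92, mem[0x1d]=0x62, mem[0x1c]=0x96

MEM[0x0c,0x12,0x1d,0x1c] = 62 92 62 96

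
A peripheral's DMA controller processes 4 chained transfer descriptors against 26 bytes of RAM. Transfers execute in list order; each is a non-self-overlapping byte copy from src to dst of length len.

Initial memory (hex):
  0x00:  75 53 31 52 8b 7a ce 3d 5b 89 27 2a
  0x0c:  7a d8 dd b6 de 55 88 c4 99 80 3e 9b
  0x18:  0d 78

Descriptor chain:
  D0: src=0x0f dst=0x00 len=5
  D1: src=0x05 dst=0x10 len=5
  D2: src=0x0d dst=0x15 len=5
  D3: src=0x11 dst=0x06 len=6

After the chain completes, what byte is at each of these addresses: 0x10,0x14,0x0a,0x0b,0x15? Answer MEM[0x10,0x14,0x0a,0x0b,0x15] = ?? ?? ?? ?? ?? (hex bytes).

MEM[0x10,0x14,0x0a,0x0b,0x15] = 7a 89 d8 dd d8

  after D0: wrote 5B at 0x00 = b6de5588c4
  after D1: wrote 5B at 0x10 = 7ace3d5b89
  after D2: wrote 5B at 0x15 = d8ddb67ace
  after D3: wrote 6B at 0x06 = ce3d5b89d8dd
query mem[0x10]=0x7a, mem[0x14]=0x89, mem[0x0a]=0xd8, mem[0x0b]=0xdd, mem[0x15]=0xd8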